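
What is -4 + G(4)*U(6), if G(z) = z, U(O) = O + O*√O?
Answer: 20 + 24*√6 ≈ 78.788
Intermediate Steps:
U(O) = O + O^(3/2)
-4 + G(4)*U(6) = -4 + 4*(6 + 6^(3/2)) = -4 + 4*(6 + 6*√6) = -4 + (24 + 24*√6) = 20 + 24*√6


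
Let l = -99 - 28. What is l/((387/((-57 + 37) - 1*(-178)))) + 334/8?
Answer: -15635/1548 ≈ -10.100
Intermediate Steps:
l = -127
l/((387/((-57 + 37) - 1*(-178)))) + 334/8 = -127/(387/((-57 + 37) - 1*(-178))) + 334/8 = -127/(387/(-20 + 178)) + 334*(⅛) = -127/(387/158) + 167/4 = -127/(387*(1/158)) + 167/4 = -127/387/158 + 167/4 = -127*158/387 + 167/4 = -20066/387 + 167/4 = -15635/1548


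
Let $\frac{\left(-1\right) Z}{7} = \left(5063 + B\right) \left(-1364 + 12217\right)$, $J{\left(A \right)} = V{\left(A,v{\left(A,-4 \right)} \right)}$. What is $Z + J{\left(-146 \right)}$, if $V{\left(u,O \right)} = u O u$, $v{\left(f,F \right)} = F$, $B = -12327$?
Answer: $551768080$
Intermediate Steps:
$V{\left(u,O \right)} = O u^{2}$ ($V{\left(u,O \right)} = O u u = O u^{2}$)
$J{\left(A \right)} = - 4 A^{2}$
$Z = 551853344$ ($Z = - 7 \left(5063 - 12327\right) \left(-1364 + 12217\right) = - 7 \left(\left(-7264\right) 10853\right) = \left(-7\right) \left(-78836192\right) = 551853344$)
$Z + J{\left(-146 \right)} = 551853344 - 4 \left(-146\right)^{2} = 551853344 - 85264 = 551768080$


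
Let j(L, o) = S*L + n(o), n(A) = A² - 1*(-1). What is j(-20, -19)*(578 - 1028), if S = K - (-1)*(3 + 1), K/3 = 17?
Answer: 332100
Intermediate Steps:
n(A) = 1 + A² (n(A) = A² + 1 = 1 + A²)
K = 51 (K = 3*17 = 51)
S = 55 (S = 51 - (-1)*(3 + 1) = 51 - (-1)*4 = 51 - 1*(-4) = 51 + 4 = 55)
j(L, o) = 1 + o² + 55*L (j(L, o) = 55*L + (1 + o²) = 1 + o² + 55*L)
j(-20, -19)*(578 - 1028) = (1 + (-19)² + 55*(-20))*(578 - 1028) = (1 + 361 - 1100)*(-450) = -738*(-450) = 332100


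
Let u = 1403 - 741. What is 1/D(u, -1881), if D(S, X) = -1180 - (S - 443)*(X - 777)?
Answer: 1/580922 ≈ 1.7214e-6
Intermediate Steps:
u = 662
D(S, X) = -1180 - (-777 + X)*(-443 + S) (D(S, X) = -1180 - (-443 + S)*(-777 + X) = -1180 - (-777 + X)*(-443 + S))
1/D(u, -1881) = 1/(-345391 + 443*(-1881) + 777*662 - 1*662*(-1881)) = 1/(-345391 - 833283 + 514374 + 1245222) = 1/580922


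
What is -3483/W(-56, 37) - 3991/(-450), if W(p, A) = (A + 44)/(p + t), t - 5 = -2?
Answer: 1029541/450 ≈ 2287.9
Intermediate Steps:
t = 3 (t = 5 - 2 = 3)
W(p, A) = (44 + A)/(3 + p) (W(p, A) = (A + 44)/(p + 3) = (44 + A)/(3 + p))
-3483/W(-56, 37) - 3991/(-450) = -3483*(3 - 56)/(44 + 37) - 3991/(-450) = -3483/(81/(-53)) - 3991*(-1/450) = -3483/((-1/53*81)) + 3991/450 = -3483/(-81/53) + 3991/450 = -3483*(-53/81) + 3991/450 = 2279 + 3991/450 = 1029541/450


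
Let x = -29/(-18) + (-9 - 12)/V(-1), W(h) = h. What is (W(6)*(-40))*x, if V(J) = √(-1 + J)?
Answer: -1160/3 - 2520*I*√2 ≈ -386.67 - 3563.8*I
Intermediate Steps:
x = 29/18 + 21*I*√2/2 (x = -29/(-18) + (-9 - 12)/(√(-1 - 1)) = -29*(-1/18) - 21*(-I*√2/2) = 29/18 - 21*(-I*√2/2) = 29/18 - (-21)*I*√2/2 = 29/18 + 21*I*√2/2 ≈ 1.6111 + 14.849*I)
(W(6)*(-40))*x = (6*(-40))*(29/18 + 21*I*√2/2) = -240*(29/18 + 21*I*√2/2) = -1160/3 - 2520*I*√2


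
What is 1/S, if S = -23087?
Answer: -1/23087 ≈ -4.3314e-5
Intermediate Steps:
1/S = 1/(-23087) = -1/23087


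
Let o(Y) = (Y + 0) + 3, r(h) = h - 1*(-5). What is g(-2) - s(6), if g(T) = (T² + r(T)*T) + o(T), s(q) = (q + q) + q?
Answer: -19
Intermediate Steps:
s(q) = 3*q (s(q) = 2*q + q = 3*q)
r(h) = 5 + h (r(h) = h + 5 = 5 + h)
o(Y) = 3 + Y (o(Y) = Y + 3 = 3 + Y)
g(T) = 3 + T + T² + T*(5 + T) (g(T) = (T² + (5 + T)*T) + (3 + T) = (T² + T*(5 + T)) + (3 + T) = 3 + T + T² + T*(5 + T))
g(-2) - s(6) = (3 + 2*(-2)² + 6*(-2)) - 3*6 = (3 + 2*4 - 12) - 1*18 = (3 + 8 - 12) - 18 = -1 - 18 = -19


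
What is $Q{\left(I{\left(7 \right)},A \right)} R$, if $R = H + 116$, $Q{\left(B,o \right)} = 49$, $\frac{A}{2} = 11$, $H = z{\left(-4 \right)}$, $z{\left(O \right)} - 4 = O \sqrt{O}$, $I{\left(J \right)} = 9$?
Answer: $5880 - 392 i \approx 5880.0 - 392.0 i$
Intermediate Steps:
$z{\left(O \right)} = 4 + O^{\frac{3}{2}}$ ($z{\left(O \right)} = 4 + O \sqrt{O} = 4 + O^{\frac{3}{2}}$)
$H = 4 - 8 i$ ($H = 4 + \left(-4\right)^{\frac{3}{2}} = 4 - 8 i \approx 4.0 - 8.0 i$)
$A = 22$ ($A = 2 \cdot 11 = 22$)
$R = 120 - 8 i$ ($R = \left(4 - 8 i\right) + 116 = 120 - 8 i \approx 120.0 - 8.0 i$)
$Q{\left(I{\left(7 \right)},A \right)} R = 49 \left(120 - 8 i\right) = 5880 - 392 i$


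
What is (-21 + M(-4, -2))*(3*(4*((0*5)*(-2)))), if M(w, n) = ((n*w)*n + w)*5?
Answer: 0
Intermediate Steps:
M(w, n) = 5*w + 5*w*n**2 (M(w, n) = (w*n**2 + w)*5 = (w + w*n**2)*5 = 5*w + 5*w*n**2)
(-21 + M(-4, -2))*(3*(4*((0*5)*(-2)))) = (-21 + 5*(-4)*(1 + (-2)**2))*(3*(4*((0*5)*(-2)))) = (-21 + 5*(-4)*(1 + 4))*(3*(4*(0*(-2)))) = (-21 + 5*(-4)*5)*(3*(4*0)) = (-21 - 100)*(3*0) = -121*0 = 0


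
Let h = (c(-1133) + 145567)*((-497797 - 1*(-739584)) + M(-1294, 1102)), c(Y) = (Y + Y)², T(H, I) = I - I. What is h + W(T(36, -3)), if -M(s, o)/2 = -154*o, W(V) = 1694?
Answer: 3068939570263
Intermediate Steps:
T(H, I) = 0
M(s, o) = 308*o (M(s, o) = -(-308)*o = 308*o)
c(Y) = 4*Y² (c(Y) = (2*Y)² = 4*Y²)
h = 3068939568569 (h = (4*(-1133)² + 145567)*((-497797 - 1*(-739584)) + 308*1102) = (4*1283689 + 145567)*((-497797 + 739584) + 339416) = (5134756 + 145567)*(241787 + 339416) = 5280323*581203 = 3068939568569)
h + W(T(36, -3)) = 3068939568569 + 1694 = 3068939570263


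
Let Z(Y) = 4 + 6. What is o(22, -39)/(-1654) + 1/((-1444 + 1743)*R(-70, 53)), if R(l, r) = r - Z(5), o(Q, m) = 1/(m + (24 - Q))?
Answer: 74055/786822686 ≈ 9.4119e-5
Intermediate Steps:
Z(Y) = 10
o(Q, m) = 1/(24 + m - Q)
R(l, r) = -10 + r (R(l, r) = r - 1*10 = r - 10 = -10 + r)
o(22, -39)/(-1654) + 1/((-1444 + 1743)*R(-70, 53)) = 1/(24 - 39 - 1*22*(-1654)) + 1/((-1444 + 1743)*(-10 + 53)) = -1/1654/(24 - 39 - 22) + 1/(299*43) = -1/1654/(-37) + (1/299)*(1/43) = -1/37*(-1/1654) + 1/12857 = 1/61198 + 1/12857 = 74055/786822686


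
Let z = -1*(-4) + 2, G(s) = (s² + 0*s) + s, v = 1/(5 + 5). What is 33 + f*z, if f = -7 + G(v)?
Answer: -417/50 ≈ -8.3400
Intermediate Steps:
v = ⅒ (v = 1/10 = ⅒ ≈ 0.10000)
G(s) = s + s² (G(s) = (s² + 0) + s = s² + s = s + s²)
f = -689/100 (f = -7 + (1 + ⅒)/10 = -7 + (⅒)*(11/10) = -7 + 11/100 = -689/100 ≈ -6.8900)
z = 6 (z = 4 + 2 = 6)
33 + f*z = 33 - 689/100*6 = 33 - 2067/50 = -417/50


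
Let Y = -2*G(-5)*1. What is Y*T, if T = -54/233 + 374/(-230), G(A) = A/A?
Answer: 99562/26795 ≈ 3.7157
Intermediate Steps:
G(A) = 1
Y = -2 (Y = -2*1*1 = -2*1 = -2)
T = -49781/26795 (T = -54*1/233 + 374*(-1/230) = -54/233 - 187/115 = -49781/26795 ≈ -1.8578)
Y*T = -2*(-49781/26795) = 99562/26795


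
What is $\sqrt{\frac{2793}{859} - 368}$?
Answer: $\frac{i \sqrt{269141021}}{859} \approx 19.098 i$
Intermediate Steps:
$\sqrt{\frac{2793}{859} - 368} = \sqrt{- \frac{313319}{859}} = \frac{i \sqrt{269141021}}{859}$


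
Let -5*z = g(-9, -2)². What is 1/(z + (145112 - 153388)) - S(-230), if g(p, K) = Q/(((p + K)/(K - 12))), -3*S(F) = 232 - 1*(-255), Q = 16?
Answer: 2462833157/15171468 ≈ 162.33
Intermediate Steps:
S(F) = -487/3 (S(F) = -(232 - 1*(-255))/3 = -(232 + 255)/3 = -⅓*487 = -487/3)
g(p, K) = 16*(-12 + K)/(K + p) (g(p, K) = 16/(((p + K)/(K - 12))) = 16/(((K + p)/(-12 + K))) = 16*((-12 + K)/(K + p)) = 16*(-12 + K)/(K + p))
z = -50176/605 (z = -256*(-12 - 2)²/(-2 - 9)²/5 = -(16*(-14)/(-11))²/5 = -(16*(-1/11)*(-14))²/5 = -(224/11)²/5 = -⅕*50176/121 = -50176/605 ≈ -82.936)
1/(z + (145112 - 153388)) - S(-230) = 1/(-50176/605 + (145112 - 153388)) - 1*(-487/3) = 1/(-50176/605 - 8276) + 487/3 = 1/(-5057156/605) + 487/3 = -605/5057156 + 487/3 = 2462833157/15171468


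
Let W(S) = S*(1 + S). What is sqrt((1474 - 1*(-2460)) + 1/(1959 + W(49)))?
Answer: 3*sqrt(8497126207)/4409 ≈ 62.722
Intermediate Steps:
sqrt((1474 - 1*(-2460)) + 1/(1959 + W(49))) = sqrt((1474 - 1*(-2460)) + 1/(1959 + 49*(1 + 49))) = sqrt((1474 + 2460) + 1/(1959 + 49*50)) = sqrt(3934 + 1/(1959 + 2450)) = sqrt(3934 + 1/4409) = sqrt(17345007/4409) = 3*sqrt(8497126207)/4409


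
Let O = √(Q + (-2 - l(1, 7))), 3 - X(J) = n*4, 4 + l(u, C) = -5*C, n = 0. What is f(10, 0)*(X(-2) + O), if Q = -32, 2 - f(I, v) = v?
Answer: 6 + 2*√5 ≈ 10.472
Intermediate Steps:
l(u, C) = -4 - 5*C
f(I, v) = 2 - v
X(J) = 3 (X(J) = 3 - 0*4 = 3 - 1*0 = 3 + 0 = 3)
O = √5 (O = √(-32 + (-2 - (-4 - 5*7))) = √(-32 + (-2 - (-4 - 35))) = √(-32 + (-2 - 1*(-39))) = √(-32 + (-2 + 39)) = √(-32 + 37) = √5 ≈ 2.2361)
f(10, 0)*(X(-2) + O) = (2 - 1*0)*(3 + √5) = (2 + 0)*(3 + √5) = 2*(3 + √5) = 6 + 2*√5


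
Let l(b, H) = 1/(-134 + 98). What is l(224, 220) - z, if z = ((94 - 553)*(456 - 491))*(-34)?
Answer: 19663559/36 ≈ 5.4621e+5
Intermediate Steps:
l(b, H) = -1/36 (l(b, H) = 1/(-36) = -1/36)
z = -546210 (z = -459*(-35)*(-34) = 16065*(-34) = -546210)
l(224, 220) - z = -1/36 - 1*(-546210) = -1/36 + 546210 = 19663559/36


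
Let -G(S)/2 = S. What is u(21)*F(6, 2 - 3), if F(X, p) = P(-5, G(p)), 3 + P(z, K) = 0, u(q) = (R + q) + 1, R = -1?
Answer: -63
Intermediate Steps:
G(S) = -2*S
u(q) = q (u(q) = (-1 + q) + 1 = q)
P(z, K) = -3 (P(z, K) = -3 + 0 = -3)
F(X, p) = -3
u(21)*F(6, 2 - 3) = 21*(-3) = -63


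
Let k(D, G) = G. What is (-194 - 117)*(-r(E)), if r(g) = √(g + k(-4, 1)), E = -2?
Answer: 311*I ≈ 311.0*I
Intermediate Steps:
r(g) = √(1 + g) (r(g) = √(g + 1) = √(1 + g))
(-194 - 117)*(-r(E)) = (-194 - 117)*(-√(1 - 2)) = -(-311)*√(-1) = -(-311)*I = 311*I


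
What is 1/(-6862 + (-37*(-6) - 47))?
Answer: -1/6687 ≈ -0.00014954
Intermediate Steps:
1/(-6862 + (-37*(-6) - 47)) = 1/(-6862 + (222 - 47)) = 1/(-6862 + 175) = 1/(-6687) = -1/6687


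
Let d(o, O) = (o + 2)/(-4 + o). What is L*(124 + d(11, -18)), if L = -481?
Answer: -423761/7 ≈ -60537.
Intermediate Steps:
d(o, O) = (2 + o)/(-4 + o)
L*(124 + d(11, -18)) = -481*(124 + (2 + 11)/(-4 + 11)) = -481*(124 + 13/7) = -481*881/7 = -423761/7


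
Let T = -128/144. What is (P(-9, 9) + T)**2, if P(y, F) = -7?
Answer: 5041/81 ≈ 62.235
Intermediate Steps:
T = -8/9 (T = -128*1/144 = -8/9 ≈ -0.88889)
(P(-9, 9) + T)**2 = (-7 - 8/9)**2 = (-71/9)**2 = 5041/81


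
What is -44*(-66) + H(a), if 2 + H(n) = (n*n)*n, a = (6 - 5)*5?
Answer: 3027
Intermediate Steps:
a = 5 (a = 1*5 = 5)
H(n) = -2 + n³ (H(n) = -2 + (n*n)*n = -2 + n²*n = -2 + n³)
-44*(-66) + H(a) = -44*(-66) + (-2 + 5³) = 2904 + (-2 + 125) = 2904 + 123 = 3027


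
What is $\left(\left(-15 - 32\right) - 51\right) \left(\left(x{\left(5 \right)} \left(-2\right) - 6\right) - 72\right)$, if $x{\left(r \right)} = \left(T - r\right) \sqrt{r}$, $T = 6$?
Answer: $7644 + 196 \sqrt{5} \approx 8082.3$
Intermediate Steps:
$x{\left(r \right)} = \sqrt{r} \left(6 - r\right)$ ($x{\left(r \right)} = \left(6 - r\right) \sqrt{r} = \sqrt{r} \left(6 - r\right)$)
$\left(\left(-15 - 32\right) - 51\right) \left(\left(x{\left(5 \right)} \left(-2\right) - 6\right) - 72\right) = \left(\left(-15 - 32\right) - 51\right) \left(\left(\sqrt{5} \left(6 - 5\right) \left(-2\right) - 6\right) - 72\right) = \left(-47 - 51\right) \left(\left(\sqrt{5} \left(6 - 5\right) \left(-2\right) - 6\right) - 72\right) = - 98 \left(\left(\sqrt{5} \cdot 1 \left(-2\right) - 6\right) - 72\right) = - 98 \left(\left(\sqrt{5} \left(-2\right) - 6\right) - 72\right) = - 98 \left(\left(- 2 \sqrt{5} - 6\right) - 72\right) = - 98 \left(\left(-6 - 2 \sqrt{5}\right) - 72\right) = - 98 \left(-78 - 2 \sqrt{5}\right) = 7644 + 196 \sqrt{5}$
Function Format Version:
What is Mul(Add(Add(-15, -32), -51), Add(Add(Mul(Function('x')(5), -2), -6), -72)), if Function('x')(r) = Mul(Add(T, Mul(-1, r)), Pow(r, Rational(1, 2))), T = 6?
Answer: Add(7644, Mul(196, Pow(5, Rational(1, 2)))) ≈ 8082.3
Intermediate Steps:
Function('x')(r) = Mul(Pow(r, Rational(1, 2)), Add(6, Mul(-1, r))) (Function('x')(r) = Mul(Add(6, Mul(-1, r)), Pow(r, Rational(1, 2))) = Mul(Pow(r, Rational(1, 2)), Add(6, Mul(-1, r))))
Mul(Add(Add(-15, -32), -51), Add(Add(Mul(Function('x')(5), -2), -6), -72)) = Mul(Add(Add(-15, -32), -51), Add(Add(Mul(Mul(Pow(5, Rational(1, 2)), Add(6, Mul(-1, 5))), -2), -6), -72)) = Mul(Add(-47, -51), Add(Add(Mul(Mul(Pow(5, Rational(1, 2)), Add(6, -5)), -2), -6), -72)) = Mul(-98, Add(Add(Mul(Mul(Pow(5, Rational(1, 2)), 1), -2), -6), -72)) = Mul(-98, Add(Add(Mul(Pow(5, Rational(1, 2)), -2), -6), -72)) = Mul(-98, Add(Add(Mul(-2, Pow(5, Rational(1, 2))), -6), -72)) = Mul(-98, Add(Add(-6, Mul(-2, Pow(5, Rational(1, 2)))), -72)) = Mul(-98, Add(-78, Mul(-2, Pow(5, Rational(1, 2))))) = Add(7644, Mul(196, Pow(5, Rational(1, 2))))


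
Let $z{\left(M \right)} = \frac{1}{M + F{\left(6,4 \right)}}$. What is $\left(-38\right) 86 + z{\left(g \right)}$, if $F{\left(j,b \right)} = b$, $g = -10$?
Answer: $- \frac{19609}{6} \approx -3268.2$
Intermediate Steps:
$z{\left(M \right)} = \frac{1}{4 + M}$ ($z{\left(M \right)} = \frac{1}{M + 4} = \frac{1}{4 + M}$)
$\left(-38\right) 86 + z{\left(g \right)} = \left(-38\right) 86 + \frac{1}{4 - 10} = -3268 + \frac{1}{-6} = -3268 - \frac{1}{6} = - \frac{19609}{6}$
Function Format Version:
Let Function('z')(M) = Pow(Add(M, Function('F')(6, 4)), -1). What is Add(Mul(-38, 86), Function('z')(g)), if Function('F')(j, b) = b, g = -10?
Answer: Rational(-19609, 6) ≈ -3268.2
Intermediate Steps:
Function('z')(M) = Pow(Add(4, M), -1) (Function('z')(M) = Pow(Add(M, 4), -1) = Pow(Add(4, M), -1))
Add(Mul(-38, 86), Function('z')(g)) = Add(Mul(-38, 86), Pow(Add(4, -10), -1)) = Add(-3268, Pow(-6, -1)) = Add(-3268, Rational(-1, 6)) = Rational(-19609, 6)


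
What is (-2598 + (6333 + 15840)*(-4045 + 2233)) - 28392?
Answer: -40208466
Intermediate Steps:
(-2598 + (6333 + 15840)*(-4045 + 2233)) - 28392 = (-2598 + 22173*(-1812)) - 28392 = (-2598 - 40177476) - 28392 = -40180074 - 28392 = -40208466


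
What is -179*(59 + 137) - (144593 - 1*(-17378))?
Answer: -197055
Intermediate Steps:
-179*(59 + 137) - (144593 - 1*(-17378)) = -179*196 - (144593 + 17378) = -35084 - 1*161971 = -35084 - 161971 = -197055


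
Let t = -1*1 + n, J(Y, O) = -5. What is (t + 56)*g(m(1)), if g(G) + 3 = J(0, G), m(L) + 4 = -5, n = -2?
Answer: -424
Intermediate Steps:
m(L) = -9 (m(L) = -4 - 5 = -9)
g(G) = -8 (g(G) = -3 - 5 = -8)
t = -3 (t = -1*1 - 2 = -1 - 2 = -3)
(t + 56)*g(m(1)) = (-3 + 56)*(-8) = 53*(-8) = -424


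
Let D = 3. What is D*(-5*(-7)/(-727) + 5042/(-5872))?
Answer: -5806581/2134472 ≈ -2.7204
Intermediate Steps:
D*(-5*(-7)/(-727) + 5042/(-5872)) = 3*(-5*(-7)/(-727) + 5042/(-5872)) = 3*(35*(-1/727) + 5042*(-1/5872)) = 3*(-35/727 - 2521/2936) = 3*(-1935527/2134472) = -5806581/2134472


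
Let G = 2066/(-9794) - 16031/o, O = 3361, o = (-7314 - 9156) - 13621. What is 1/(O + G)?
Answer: 147355627/495309682151 ≈ 0.00029750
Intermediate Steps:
o = -30091 (o = -16470 - 13621 = -30091)
G = 47419804/147355627 (G = 2066/(-9794) - 16031/(-30091) = 2066*(-1/9794) - 16031*(-1/30091) = -1033/4897 + 16031/30091 = 47419804/147355627 ≈ 0.32181)
1/(O + G) = 1/(3361 + 47419804/147355627) = 1/(495309682151/147355627) = 147355627/495309682151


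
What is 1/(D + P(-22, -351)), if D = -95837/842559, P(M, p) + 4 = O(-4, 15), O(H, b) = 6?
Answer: 842559/1589281 ≈ 0.53015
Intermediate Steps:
P(M, p) = 2 (P(M, p) = -4 + 6 = 2)
D = -95837/842559 (D = -95837*1/842559 = -95837/842559 ≈ -0.11375)
1/(D + P(-22, -351)) = 1/(-95837/842559 + 2) = 1/(1589281/842559) = 842559/1589281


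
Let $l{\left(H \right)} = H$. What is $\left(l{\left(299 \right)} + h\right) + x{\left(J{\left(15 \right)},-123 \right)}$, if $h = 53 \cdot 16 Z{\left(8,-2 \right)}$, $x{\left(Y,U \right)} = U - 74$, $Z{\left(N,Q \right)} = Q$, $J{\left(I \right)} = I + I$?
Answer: $-1594$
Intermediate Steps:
$J{\left(I \right)} = 2 I$
$x{\left(Y,U \right)} = -74 + U$
$h = -1696$ ($h = 53 \cdot 16 \left(-2\right) = 848 \left(-2\right) = -1696$)
$\left(l{\left(299 \right)} + h\right) + x{\left(J{\left(15 \right)},-123 \right)} = \left(299 - 1696\right) - 197 = -1397 - 197 = -1594$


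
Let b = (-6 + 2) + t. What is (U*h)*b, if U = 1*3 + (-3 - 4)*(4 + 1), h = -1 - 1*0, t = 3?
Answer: -32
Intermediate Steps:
h = -1 (h = -1 + 0 = -1)
U = -32 (U = 3 - 7*5 = 3 - 35 = -32)
b = -1 (b = (-6 + 2) + 3 = -4 + 3 = -1)
(U*h)*b = -32*(-1)*(-1) = 32*(-1) = -32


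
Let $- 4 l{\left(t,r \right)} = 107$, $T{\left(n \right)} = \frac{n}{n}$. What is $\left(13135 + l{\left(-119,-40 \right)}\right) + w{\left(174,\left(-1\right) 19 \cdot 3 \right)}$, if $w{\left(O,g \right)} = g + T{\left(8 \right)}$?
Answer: $\frac{52209}{4} \approx 13052.0$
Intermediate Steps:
$T{\left(n \right)} = 1$
$w{\left(O,g \right)} = 1 + g$ ($w{\left(O,g \right)} = g + 1 = 1 + g$)
$l{\left(t,r \right)} = - \frac{107}{4}$ ($l{\left(t,r \right)} = \left(- \frac{1}{4}\right) 107 = - \frac{107}{4}$)
$\left(13135 + l{\left(-119,-40 \right)}\right) + w{\left(174,\left(-1\right) 19 \cdot 3 \right)} = \left(13135 - \frac{107}{4}\right) + \left(1 + \left(-1\right) 19 \cdot 3\right) = \frac{52433}{4} + \left(1 - 57\right) = \frac{52433}{4} - 56 = \frac{52209}{4}$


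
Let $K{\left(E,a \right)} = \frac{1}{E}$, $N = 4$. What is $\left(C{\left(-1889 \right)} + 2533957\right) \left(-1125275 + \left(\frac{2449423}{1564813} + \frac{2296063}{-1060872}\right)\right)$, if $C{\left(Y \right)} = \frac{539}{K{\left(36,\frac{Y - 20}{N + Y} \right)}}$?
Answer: $- \frac{4769760302384416560785443}{1660066296936} \approx -2.8732 \cdot 10^{12}$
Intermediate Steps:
$C{\left(Y \right)} = 19404$ ($C{\left(Y \right)} = \frac{539}{\frac{1}{36}} = 539 \frac{1}{\frac{1}{36}} = 539 \cdot 36 = 19404$)
$\left(C{\left(-1889 \right)} + 2533957\right) \left(-1125275 + \left(\frac{2449423}{1564813} + \frac{2296063}{-1060872}\right)\right) = \left(19404 + 2533957\right) \left(-1125275 + \left(\frac{2449423}{1564813} + \frac{2296063}{-1060872}\right)\right) = 2553361 \left(-1125275 + \left(2449423 \cdot \frac{1}{1564813} + 2296063 \left(- \frac{1}{1060872}\right)\right)\right) = 2553361 \left(-1125275 + \left(\frac{2449423}{1564813} - \frac{2296063}{1060872}\right)\right) = 2553361 \left(-1125275 - \frac{994384954363}{1660066296936}\right) = 2553361 \left(- \frac{1868032096669611763}{1660066296936}\right) = - \frac{4769760302384416560785443}{1660066296936}$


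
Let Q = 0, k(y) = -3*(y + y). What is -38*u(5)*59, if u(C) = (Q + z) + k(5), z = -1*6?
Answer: 80712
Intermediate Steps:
k(y) = -6*y
z = -6
u(C) = -36 (u(C) = (0 - 6) - 6*5 = -6 - 30 = -36)
-38*u(5)*59 = -38*(-36)*59 = 1368*59 = 80712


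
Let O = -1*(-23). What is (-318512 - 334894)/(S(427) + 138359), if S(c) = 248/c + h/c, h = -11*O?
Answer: -46500727/9846548 ≈ -4.7225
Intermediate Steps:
O = 23
h = -253 (h = -11*23 = -253)
S(c) = -5/c (S(c) = 248/c - 253/c = -5/c)
(-318512 - 334894)/(S(427) + 138359) = (-318512 - 334894)/(-5/427 + 138359) = -653406/(-5*1/427 + 138359) = -653406/(-5/427 + 138359) = -653406/59079288/427 = -653406*427/59079288 = -46500727/9846548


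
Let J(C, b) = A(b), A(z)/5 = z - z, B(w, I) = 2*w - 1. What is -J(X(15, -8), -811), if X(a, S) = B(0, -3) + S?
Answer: 0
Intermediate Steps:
B(w, I) = -1 + 2*w
A(z) = 0 (A(z) = 5*(z - z) = 5*0 = 0)
X(a, S) = -1 + S (X(a, S) = (-1 + 2*0) + S = (-1 + 0) + S = -1 + S)
J(C, b) = 0
-J(X(15, -8), -811) = -1*0 = 0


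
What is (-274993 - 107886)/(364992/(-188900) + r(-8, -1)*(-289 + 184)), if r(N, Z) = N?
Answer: -18081460775/39577752 ≈ -456.86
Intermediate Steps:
(-274993 - 107886)/(364992/(-188900) + r(-8, -1)*(-289 + 184)) = (-274993 - 107886)/(364992/(-188900) - 8*(-289 + 184)) = -382879/(364992*(-1/188900) - 8*(-105)) = -382879/(-91248/47225 + 840) = -382879/39577752/47225 = -382879*47225/39577752 = -18081460775/39577752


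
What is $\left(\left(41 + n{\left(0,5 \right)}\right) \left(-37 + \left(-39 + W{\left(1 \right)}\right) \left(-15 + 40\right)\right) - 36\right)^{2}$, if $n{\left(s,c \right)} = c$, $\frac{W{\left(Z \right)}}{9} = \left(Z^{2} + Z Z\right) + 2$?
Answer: $26915344$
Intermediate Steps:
$W{\left(Z \right)} = 18 + 18 Z^{2}$ ($W{\left(Z \right)} = 9 \left(\left(Z^{2} + Z Z\right) + 2\right) = 9 \left(\left(Z^{2} + Z^{2}\right) + 2\right) = 9 \left(2 Z^{2} + 2\right) = 9 \left(2 + 2 Z^{2}\right) = 18 + 18 Z^{2}$)
$\left(\left(41 + n{\left(0,5 \right)}\right) \left(-37 + \left(-39 + W{\left(1 \right)}\right) \left(-15 + 40\right)\right) - 36\right)^{2} = \left(\left(41 + 5\right) \left(-37 + \left(-39 + \left(18 + 18 \cdot 1^{2}\right)\right) \left(-15 + 40\right)\right) - 36\right)^{2} = \left(46 \left(-37 + \left(-39 + \left(18 + 18 \cdot 1\right)\right) 25\right) - 36\right)^{2} = \left(46 \left(-37 + \left(-39 + \left(18 + 18\right)\right) 25\right) - 36\right)^{2} = \left(46 \left(-37 + \left(-39 + 36\right) 25\right) - 36\right)^{2} = \left(46 \left(-37 - 75\right) - 36\right)^{2} = \left(46 \left(-112\right) - 36\right)^{2} = \left(-5152 - 36\right)^{2} = \left(-5188\right)^{2} = 26915344$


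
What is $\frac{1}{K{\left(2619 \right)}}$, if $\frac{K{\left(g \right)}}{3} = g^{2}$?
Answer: $\frac{1}{20577483} \approx 4.8597 \cdot 10^{-8}$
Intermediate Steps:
$K{\left(g \right)} = 3 g^{2}$
$\frac{1}{K{\left(2619 \right)}} = \frac{1}{3 \cdot 2619^{2}} = \frac{1}{3 \cdot 6859161} = \frac{1}{20577483}$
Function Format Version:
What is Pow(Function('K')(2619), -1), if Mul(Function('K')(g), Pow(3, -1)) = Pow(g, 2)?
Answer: Rational(1, 20577483) ≈ 4.8597e-8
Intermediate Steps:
Function('K')(g) = Mul(3, Pow(g, 2))
Pow(Function('K')(2619), -1) = Pow(Mul(3, Pow(2619, 2)), -1) = Pow(Mul(3, 6859161), -1) = Pow(20577483, -1) = Rational(1, 20577483)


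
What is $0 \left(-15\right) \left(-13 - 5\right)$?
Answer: $0$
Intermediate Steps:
$0 \left(-15\right) \left(-13 - 5\right) = 0 \left(-13 - 5\right) = 0 \left(-18\right) = 0$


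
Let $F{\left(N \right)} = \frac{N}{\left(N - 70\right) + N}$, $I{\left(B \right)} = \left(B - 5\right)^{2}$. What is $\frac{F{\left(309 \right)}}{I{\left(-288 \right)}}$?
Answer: $\frac{309}{47045252} \approx 6.5681 \cdot 10^{-6}$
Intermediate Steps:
$I{\left(B \right)} = \left(-5 + B\right)^{2}$
$F{\left(N \right)} = \frac{N}{-70 + 2 N}$ ($F{\left(N \right)} = \frac{N}{\left(-70 + N\right) + N} = \frac{N}{-70 + 2 N}$)
$\frac{F{\left(309 \right)}}{I{\left(-288 \right)}} = \frac{\frac{1}{2} \cdot 309 \frac{1}{-35 + 309}}{\left(-5 - 288\right)^{2}} = \frac{\frac{1}{2} \cdot 309 \cdot \frac{1}{274}}{\left(-293\right)^{2}} = \frac{\frac{1}{2} \cdot 309 \cdot \frac{1}{274}}{85849} = \frac{309}{548} \cdot \frac{1}{85849} = \frac{309}{47045252}$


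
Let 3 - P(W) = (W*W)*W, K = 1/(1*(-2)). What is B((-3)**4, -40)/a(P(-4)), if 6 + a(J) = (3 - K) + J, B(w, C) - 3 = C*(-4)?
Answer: 326/129 ≈ 2.5271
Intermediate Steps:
K = -1/2 (K = 1/(-2) = -1/2 ≈ -0.50000)
B(w, C) = 3 - 4*C (B(w, C) = 3 + C*(-4) = 3 - 4*C)
P(W) = 3 - W**3 (P(W) = 3 - W*W*W = 3 - W**2*W = 3 - W**3)
a(J) = -5/2 + J (a(J) = -6 + ((3 - 1*(-1/2)) + J) = -6 + ((3 + 1/2) + J) = -6 + (7/2 + J) = -5/2 + J)
B((-3)**4, -40)/a(P(-4)) = (3 - 4*(-40))/(-5/2 + (3 - 1*(-4)**3)) = (3 + 160)/(-5/2 + (3 - 1*(-64))) = 163/(-5/2 + (3 + 64)) = 163/(-5/2 + 67) = 163/(129/2) = 163*(2/129) = 326/129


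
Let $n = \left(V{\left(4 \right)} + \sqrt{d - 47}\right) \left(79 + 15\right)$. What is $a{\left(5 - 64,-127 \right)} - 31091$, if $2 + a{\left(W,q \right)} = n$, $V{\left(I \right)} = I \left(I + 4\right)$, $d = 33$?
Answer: $-28085 + 94 i \sqrt{14} \approx -28085.0 + 351.72 i$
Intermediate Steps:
$V{\left(I \right)} = I \left(4 + I\right)$
$n = 3008 + 94 i \sqrt{14}$ ($n = \left(4 \left(4 + 4\right) + \sqrt{33 - 47}\right) \left(79 + 15\right) = \left(4 \cdot 8 + \sqrt{-14}\right) 94 = \left(32 + i \sqrt{14}\right) 94 = 3008 + 94 i \sqrt{14} \approx 3008.0 + 351.72 i$)
$a{\left(W,q \right)} = 3006 + 94 i \sqrt{14}$ ($a{\left(W,q \right)} = -2 + \left(3008 + 94 i \sqrt{14}\right) = 3006 + 94 i \sqrt{14}$)
$a{\left(5 - 64,-127 \right)} - 31091 = \left(3006 + 94 i \sqrt{14}\right) - 31091 = -28085 + 94 i \sqrt{14}$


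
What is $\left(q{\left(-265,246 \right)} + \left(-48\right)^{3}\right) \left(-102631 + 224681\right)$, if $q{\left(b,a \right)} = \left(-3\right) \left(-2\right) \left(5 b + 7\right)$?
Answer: $-14462925000$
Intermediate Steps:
$q{\left(b,a \right)} = 42 + 30 b$ ($q{\left(b,a \right)} = 6 \left(7 + 5 b\right) = 42 + 30 b$)
$\left(q{\left(-265,246 \right)} + \left(-48\right)^{3}\right) \left(-102631 + 224681\right) = \left(\left(42 + 30 \left(-265\right)\right) + \left(-48\right)^{3}\right) \left(-102631 + 224681\right) = \left(\left(42 - 7950\right) - 110592\right) 122050 = \left(-7908 - 110592\right) 122050 = \left(-118500\right) 122050 = -14462925000$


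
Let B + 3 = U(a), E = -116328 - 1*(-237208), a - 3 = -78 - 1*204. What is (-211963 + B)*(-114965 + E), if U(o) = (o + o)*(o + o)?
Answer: 587939170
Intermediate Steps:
a = -279 (a = 3 + (-78 - 1*204) = 3 + (-78 - 204) = 3 - 282 = -279)
E = 120880 (E = -116328 + 237208 = 120880)
U(o) = 4*o² (U(o) = (2*o)*(2*o) = 4*o²)
B = 311361 (B = -3 + 4*(-279)² = -3 + 4*77841 = -3 + 311364 = 311361)
(-211963 + B)*(-114965 + E) = (-211963 + 311361)*(-114965 + 120880) = 99398*5915 = 587939170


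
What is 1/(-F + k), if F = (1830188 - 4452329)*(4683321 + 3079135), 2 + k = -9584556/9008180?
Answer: 2252045/45838696260871915091 ≈ 4.9130e-14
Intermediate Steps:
k = -6900229/2252045 (k = -2 - 9584556/9008180 = -2 - 9584556*1/9008180 = -2 - 2396139/2252045 = -6900229/2252045 ≈ -3.0640)
F = -20354254138296 (F = -2622141*7762456 = -20354254138296)
1/(-F + k) = 1/(-1*(-20354254138296) - 6900229/2252045) = 1/(20354254138296 - 6900229/2252045) = 1/(45838696260871915091/2252045) = 2252045/45838696260871915091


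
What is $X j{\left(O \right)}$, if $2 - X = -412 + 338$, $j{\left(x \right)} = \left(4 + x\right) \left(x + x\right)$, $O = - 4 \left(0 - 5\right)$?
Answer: $72960$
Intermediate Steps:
$O = 20$ ($O = \left(-4\right) \left(-5\right) = 20$)
$j{\left(x \right)} = 2 x \left(4 + x\right)$ ($j{\left(x \right)} = \left(4 + x\right) 2 x = 2 x \left(4 + x\right)$)
$X = 76$ ($X = 2 - \left(-412 + 338\right) = 2 - -74 = 2 + 74 = 76$)
$X j{\left(O \right)} = 76 \cdot 2 \cdot 20 \left(4 + 20\right) = 76 \cdot 2 \cdot 20 \cdot 24 = 76 \cdot 960 = 72960$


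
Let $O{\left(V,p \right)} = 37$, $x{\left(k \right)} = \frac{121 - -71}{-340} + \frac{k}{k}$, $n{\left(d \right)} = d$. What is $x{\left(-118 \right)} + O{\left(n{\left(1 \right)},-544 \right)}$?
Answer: $\frac{3182}{85} \approx 37.435$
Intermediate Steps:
$x{\left(k \right)} = \frac{37}{85}$ ($x{\left(k \right)} = \left(121 + 71\right) \left(- \frac{1}{340}\right) + 1 = 192 \left(- \frac{1}{340}\right) + 1 = - \frac{48}{85} + 1 = \frac{37}{85}$)
$x{\left(-118 \right)} + O{\left(n{\left(1 \right)},-544 \right)} = \frac{37}{85} + 37 = \frac{3182}{85}$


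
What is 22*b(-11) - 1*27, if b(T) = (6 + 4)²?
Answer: 2173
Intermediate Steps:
b(T) = 100 (b(T) = 10² = 100)
22*b(-11) - 1*27 = 22*100 - 1*27 = 2200 - 27 = 2173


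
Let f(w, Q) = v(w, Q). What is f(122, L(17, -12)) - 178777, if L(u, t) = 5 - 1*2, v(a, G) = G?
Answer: -178774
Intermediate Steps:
L(u, t) = 3 (L(u, t) = 5 - 2 = 3)
f(w, Q) = Q
f(122, L(17, -12)) - 178777 = 3 - 178777 = -178774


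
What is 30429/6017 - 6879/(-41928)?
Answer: 439072685/84093592 ≈ 5.2212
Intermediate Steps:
30429/6017 - 6879/(-41928) = 30429*(1/6017) - 6879*(-1/41928) = 30429/6017 + 2293/13976 = 439072685/84093592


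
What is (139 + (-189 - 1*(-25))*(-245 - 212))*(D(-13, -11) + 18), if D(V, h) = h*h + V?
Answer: 9460962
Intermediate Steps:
D(V, h) = V + h**2 (D(V, h) = h**2 + V = V + h**2)
(139 + (-189 - 1*(-25))*(-245 - 212))*(D(-13, -11) + 18) = (139 + (-189 - 1*(-25))*(-245 - 212))*((-13 + (-11)**2) + 18) = (139 + (-189 + 25)*(-457))*((-13 + 121) + 18) = (139 - 164*(-457))*(108 + 18) = (139 + 74948)*126 = 75087*126 = 9460962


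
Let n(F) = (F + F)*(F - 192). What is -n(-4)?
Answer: -1568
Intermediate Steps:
n(F) = 2*F*(-192 + F) (n(F) = (2*F)*(-192 + F) = 2*F*(-192 + F))
-n(-4) = -2*(-4)*(-192 - 4) = -2*(-4)*(-196) = -1*1568 = -1568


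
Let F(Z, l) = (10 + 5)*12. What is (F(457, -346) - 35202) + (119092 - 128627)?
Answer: -44557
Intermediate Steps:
F(Z, l) = 180 (F(Z, l) = 15*12 = 180)
(F(457, -346) - 35202) + (119092 - 128627) = (180 - 35202) + (119092 - 128627) = -35022 - 9535 = -44557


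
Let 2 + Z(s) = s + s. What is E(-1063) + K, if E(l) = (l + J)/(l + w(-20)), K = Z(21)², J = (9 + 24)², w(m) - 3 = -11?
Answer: 1713574/1071 ≈ 1600.0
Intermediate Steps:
w(m) = -8 (w(m) = 3 - 11 = -8)
Z(s) = -2 + 2*s (Z(s) = -2 + (s + s) = -2 + 2*s)
J = 1089 (J = 33² = 1089)
K = 1600 (K = (-2 + 2*21)² = (-2 + 42)² = 40² = 1600)
E(l) = (1089 + l)/(-8 + l) (E(l) = (l + 1089)/(l - 8) = (1089 + l)/(-8 + l))
E(-1063) + K = (1089 - 1063)/(-8 - 1063) + 1600 = 26/(-1071) + 1600 = -1/1071*26 + 1600 = -26/1071 + 1600 = 1713574/1071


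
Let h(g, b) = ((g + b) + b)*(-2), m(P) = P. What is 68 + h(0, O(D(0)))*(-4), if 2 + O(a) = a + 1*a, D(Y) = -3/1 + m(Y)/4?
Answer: -60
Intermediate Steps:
D(Y) = -3 + Y/4 (D(Y) = -3/1 + Y/4 = -3*1 + Y*(¼) = -3 + Y/4)
O(a) = -2 + 2*a (O(a) = -2 + (a + 1*a) = -2 + (a + a) = -2 + 2*a)
h(g, b) = -4*b - 2*g (h(g, b) = ((b + g) + b)*(-2) = (g + 2*b)*(-2) = -4*b - 2*g)
68 + h(0, O(D(0)))*(-4) = 68 + (-4*(-2 + 2*(-3 + (¼)*0)) - 2*0)*(-4) = 68 + (-4*(-2 + 2*(-3 + 0)) + 0)*(-4) = 68 + (-4*(-2 + 2*(-3)) + 0)*(-4) = 68 + (-4*(-2 - 6) + 0)*(-4) = 68 + (-4*(-8) + 0)*(-4) = 68 + (32 + 0)*(-4) = 68 + 32*(-4) = 68 - 128 = -60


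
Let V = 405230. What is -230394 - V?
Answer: -635624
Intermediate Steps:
-230394 - V = -230394 - 1*405230 = -230394 - 405230 = -635624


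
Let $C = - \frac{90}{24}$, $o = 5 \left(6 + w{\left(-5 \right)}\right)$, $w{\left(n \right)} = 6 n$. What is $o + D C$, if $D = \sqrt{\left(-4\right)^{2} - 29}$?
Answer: $-120 - \frac{15 i \sqrt{13}}{4} \approx -120.0 - 13.521 i$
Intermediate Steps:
$D = i \sqrt{13}$ ($D = \sqrt{16 - 29} = \sqrt{-13} = i \sqrt{13} \approx 3.6056 i$)
$o = -120$ ($o = 5 \left(6 + 6 \left(-5\right)\right) = 5 \left(6 - 30\right) = 5 \left(-24\right) = -120$)
$C = - \frac{15}{4}$ ($C = \left(-90\right) \frac{1}{24} = - \frac{15}{4} \approx -3.75$)
$o + D C = -120 + i \sqrt{13} \left(- \frac{15}{4}\right) = -120 - \frac{15 i \sqrt{13}}{4}$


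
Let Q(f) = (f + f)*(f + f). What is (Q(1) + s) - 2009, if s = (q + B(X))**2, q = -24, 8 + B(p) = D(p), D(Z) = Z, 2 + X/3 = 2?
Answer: -981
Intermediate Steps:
X = 0 (X = -6 + 3*2 = -6 + 6 = 0)
B(p) = -8 + p
Q(f) = 4*f**2 (Q(f) = (2*f)*(2*f) = 4*f**2)
s = 1024 (s = (-24 + (-8 + 0))**2 = (-24 - 8)**2 = (-32)**2 = 1024)
(Q(1) + s) - 2009 = (4*1**2 + 1024) - 2009 = (4*1 + 1024) - 2009 = (4 + 1024) - 2009 = 1028 - 2009 = -981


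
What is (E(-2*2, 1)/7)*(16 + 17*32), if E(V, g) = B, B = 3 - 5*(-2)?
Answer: 1040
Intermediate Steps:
B = 13 (B = 3 + 10 = 13)
E(V, g) = 13
(E(-2*2, 1)/7)*(16 + 17*32) = (13/7)*(16 + 17*32) = (13*(⅐))*(16 + 544) = (13/7)*560 = 1040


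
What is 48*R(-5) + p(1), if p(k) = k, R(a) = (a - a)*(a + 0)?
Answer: 1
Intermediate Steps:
R(a) = 0 (R(a) = 0*a = 0)
48*R(-5) + p(1) = 48*0 + 1 = 0 + 1 = 1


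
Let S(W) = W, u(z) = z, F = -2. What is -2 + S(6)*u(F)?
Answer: -14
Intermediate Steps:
-2 + S(6)*u(F) = -2 + 6*(-2) = -2 - 12 = -14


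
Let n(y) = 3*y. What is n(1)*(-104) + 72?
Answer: -240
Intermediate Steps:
n(1)*(-104) + 72 = (3*1)*(-104) + 72 = 3*(-104) + 72 = -312 + 72 = -240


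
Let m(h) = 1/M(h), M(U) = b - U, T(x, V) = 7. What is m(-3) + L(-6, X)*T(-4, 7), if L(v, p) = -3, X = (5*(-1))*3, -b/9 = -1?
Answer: -251/12 ≈ -20.917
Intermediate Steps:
b = 9 (b = -9*(-1) = 9)
M(U) = 9 - U
m(h) = 1/(9 - h)
X = -15 (X = -5*3 = -15)
m(-3) + L(-6, X)*T(-4, 7) = -1/(-9 - 3) - 3*7 = -1/(-12) - 21 = -1*(-1/12) - 21 = 1/12 - 21 = -251/12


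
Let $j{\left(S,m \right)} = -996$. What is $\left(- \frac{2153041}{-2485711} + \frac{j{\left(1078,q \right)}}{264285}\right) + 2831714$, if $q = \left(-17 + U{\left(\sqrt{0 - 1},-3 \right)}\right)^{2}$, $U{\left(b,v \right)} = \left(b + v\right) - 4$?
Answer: $\frac{620085269199114973}{218978710545} \approx 2.8317 \cdot 10^{6}$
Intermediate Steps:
$U{\left(b,v \right)} = -4 + b + v$
$q = \left(-24 + i\right)^{2}$ ($q = \left(-17 - \left(7 - \sqrt{0 - 1}\right)\right)^{2} = \left(-17 - \left(7 - i\right)\right)^{2} = \left(-24 + i\right)^{2} \approx 575.0 - 48.0 i$)
$\left(- \frac{2153041}{-2485711} + \frac{j{\left(1078,q \right)}}{264285}\right) + 2831714 = \left(- \frac{2153041}{-2485711} - \frac{996}{264285}\right) + 2831714 = \left(\left(-2153041\right) \left(- \frac{1}{2485711}\right) - \frac{332}{88095}\right) + 2831714 = \left(\frac{2153041}{2485711} - \frac{332}{88095}\right) + 2831714 = \frac{188846890843}{218978710545} + 2831714 = \frac{620085269199114973}{218978710545}$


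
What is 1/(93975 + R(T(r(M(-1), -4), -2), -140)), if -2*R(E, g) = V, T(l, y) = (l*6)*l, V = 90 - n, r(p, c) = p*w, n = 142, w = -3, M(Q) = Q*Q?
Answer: 1/94001 ≈ 1.0638e-5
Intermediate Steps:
M(Q) = Q²
r(p, c) = -3*p (r(p, c) = p*(-3) = -3*p)
V = -52 (V = 90 - 1*142 = 90 - 142 = -52)
T(l, y) = 6*l² (T(l, y) = (6*l)*l = 6*l²)
R(E, g) = 26 (R(E, g) = -½*(-52) = 26)
1/(93975 + R(T(r(M(-1), -4), -2), -140)) = 1/(93975 + 26) = 1/94001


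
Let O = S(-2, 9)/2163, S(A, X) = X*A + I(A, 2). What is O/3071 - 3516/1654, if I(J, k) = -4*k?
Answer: -11677664836/5493407871 ≈ -2.1258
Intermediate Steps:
S(A, X) = -8 + A*X (S(A, X) = X*A - 4*2 = A*X - 8 = -8 + A*X)
O = -26/2163 (O = (-8 - 2*9)/2163 = (-8 - 18)*(1/2163) = -26*1/2163 = -26/2163 ≈ -0.012020)
O/3071 - 3516/1654 = -26/2163/3071 - 3516/1654 = -26/2163*1/3071 - 3516*1/1654 = -26/6642573 - 1758/827 = -11677664836/5493407871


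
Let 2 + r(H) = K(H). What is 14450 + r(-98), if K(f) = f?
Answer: 14350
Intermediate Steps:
r(H) = -2 + H
14450 + r(-98) = 14450 + (-2 - 98) = 14450 - 100 = 14350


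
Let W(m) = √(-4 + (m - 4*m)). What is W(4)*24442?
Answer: 97768*I ≈ 97768.0*I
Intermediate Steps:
W(m) = √(-4 - 3*m)
W(4)*24442 = √(-4 - 3*4)*24442 = √(-4 - 12)*24442 = √(-16)*24442 = (4*I)*24442 = 97768*I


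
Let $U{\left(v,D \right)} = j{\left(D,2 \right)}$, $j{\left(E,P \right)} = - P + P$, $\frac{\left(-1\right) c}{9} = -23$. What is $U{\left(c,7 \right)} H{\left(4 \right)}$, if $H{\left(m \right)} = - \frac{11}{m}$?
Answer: $0$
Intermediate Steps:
$c = 207$ ($c = \left(-9\right) \left(-23\right) = 207$)
$j{\left(E,P \right)} = 0$
$U{\left(v,D \right)} = 0$
$U{\left(c,7 \right)} H{\left(4 \right)} = 0 \left(- \frac{11}{4}\right) = 0$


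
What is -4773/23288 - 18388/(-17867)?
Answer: 342940553/416086696 ≈ 0.82420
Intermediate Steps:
-4773/23288 - 18388/(-17867) = -4773*1/23288 - 18388*(-1/17867) = -4773/23288 + 18388/17867 = 342940553/416086696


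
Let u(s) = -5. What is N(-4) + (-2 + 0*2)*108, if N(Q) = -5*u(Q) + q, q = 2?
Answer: -189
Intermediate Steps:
N(Q) = 27 (N(Q) = -5*(-5) + 2 = 25 + 2 = 27)
N(-4) + (-2 + 0*2)*108 = 27 + (-2 + 0*2)*108 = 27 + (-2 + 0)*108 = 27 - 2*108 = 27 - 216 = -189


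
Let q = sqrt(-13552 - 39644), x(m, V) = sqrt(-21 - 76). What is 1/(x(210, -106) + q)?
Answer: -I/(sqrt(97) + 2*sqrt(13299)) ≈ -0.0041582*I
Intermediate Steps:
x(m, V) = I*sqrt(97) (x(m, V) = sqrt(-97) = I*sqrt(97))
q = 2*I*sqrt(13299) (q = sqrt(-53196) = 2*I*sqrt(13299) ≈ 230.64*I)
1/(x(210, -106) + q) = 1/(I*sqrt(97) + 2*I*sqrt(13299))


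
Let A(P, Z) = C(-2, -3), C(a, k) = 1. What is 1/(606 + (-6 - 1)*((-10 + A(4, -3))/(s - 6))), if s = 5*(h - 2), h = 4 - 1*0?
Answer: 4/2487 ≈ 0.0016084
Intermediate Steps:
A(P, Z) = 1
h = 4 (h = 4 + 0 = 4)
s = 10 (s = 5*(4 - 2) = 5*2 = 10)
1/(606 + (-6 - 1)*((-10 + A(4, -3))/(s - 6))) = 1/(606 + (-6 - 1)*((-10 + 1)/(10 - 6))) = 1/(606 - (-63)/4) = 1/(606 - 7*(-9/4)) = 1/(606 + 63/4) = 1/(2487/4) = 4/2487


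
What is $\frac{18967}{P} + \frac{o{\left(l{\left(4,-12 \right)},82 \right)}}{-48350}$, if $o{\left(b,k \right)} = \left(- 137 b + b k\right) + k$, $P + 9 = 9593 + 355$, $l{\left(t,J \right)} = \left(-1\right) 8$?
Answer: $\frac{455933146}{240275325} \approx 1.8975$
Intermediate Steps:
$l{\left(t,J \right)} = -8$
$P = 9939$ ($P = -9 + \left(9593 + 355\right) = -9 + 9948 = 9939$)
$o{\left(b,k \right)} = k - 137 b + b k$
$\frac{18967}{P} + \frac{o{\left(l{\left(4,-12 \right)},82 \right)}}{-48350} = \frac{18967}{9939} + \frac{82 - -1096 - 656}{-48350} = 18967 \cdot \frac{1}{9939} + \left(82 + 1096 - 656\right) \left(- \frac{1}{48350}\right) = \frac{18967}{9939} + 522 \left(- \frac{1}{48350}\right) = \frac{18967}{9939} - \frac{261}{24175} = \frac{455933146}{240275325}$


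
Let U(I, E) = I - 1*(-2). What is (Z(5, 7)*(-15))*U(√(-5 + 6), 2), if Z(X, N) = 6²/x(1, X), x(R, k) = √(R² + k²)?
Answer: -810*√26/13 ≈ -317.71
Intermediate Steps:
U(I, E) = 2 + I (U(I, E) = I + 2 = 2 + I)
Z(X, N) = 36/√(1 + X²) (Z(X, N) = 6²/(√(1² + X²)) = 36/(√(1 + X²)) = 36/√(1 + X²))
(Z(5, 7)*(-15))*U(√(-5 + 6), 2) = ((36/√(1 + 5²))*(-15))*(2 + √(-5 + 6)) = ((36/√(1 + 25))*(-15))*(2 + √1) = ((36/√26)*(-15))*(2 + 1) = ((36*(√26/26))*(-15))*3 = ((18*√26/13)*(-15))*3 = -270*√26/13*3 = -810*√26/13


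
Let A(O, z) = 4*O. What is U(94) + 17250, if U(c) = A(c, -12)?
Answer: 17626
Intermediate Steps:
U(c) = 4*c
U(94) + 17250 = 4*94 + 17250 = 376 + 17250 = 17626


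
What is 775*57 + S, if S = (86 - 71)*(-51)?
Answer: 43410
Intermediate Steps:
S = -765 (S = 15*(-51) = -765)
775*57 + S = 775*57 - 765 = 44175 - 765 = 43410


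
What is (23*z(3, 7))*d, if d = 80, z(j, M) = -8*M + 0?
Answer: -103040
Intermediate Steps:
z(j, M) = -8*M
(23*z(3, 7))*d = (23*(-8*7))*80 = (23*(-56))*80 = -1288*80 = -103040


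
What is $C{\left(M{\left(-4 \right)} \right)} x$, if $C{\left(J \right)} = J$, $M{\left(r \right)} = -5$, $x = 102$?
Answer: $-510$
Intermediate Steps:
$C{\left(M{\left(-4 \right)} \right)} x = \left(-5\right) 102 = -510$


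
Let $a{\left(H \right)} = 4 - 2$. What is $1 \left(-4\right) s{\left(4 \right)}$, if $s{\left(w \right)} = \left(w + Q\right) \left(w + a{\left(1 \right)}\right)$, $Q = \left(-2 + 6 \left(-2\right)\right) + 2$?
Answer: $192$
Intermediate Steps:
$a{\left(H \right)} = 2$
$Q = -12$ ($Q = \left(-2 - 12\right) + 2 = -14 + 2 = -12$)
$s{\left(w \right)} = \left(-12 + w\right) \left(2 + w\right)$ ($s{\left(w \right)} = \left(w - 12\right) \left(w + 2\right) = \left(-12 + w\right) \left(2 + w\right)$)
$1 \left(-4\right) s{\left(4 \right)} = 1 \left(-4\right) \left(-24 + 4^{2} - 40\right) = - 4 \left(-24 + 16 - 40\right) = \left(-4\right) \left(-48\right) = 192$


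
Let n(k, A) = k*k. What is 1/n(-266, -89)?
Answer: 1/70756 ≈ 1.4133e-5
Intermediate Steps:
n(k, A) = k²
1/n(-266, -89) = 1/((-266)²) = 1/70756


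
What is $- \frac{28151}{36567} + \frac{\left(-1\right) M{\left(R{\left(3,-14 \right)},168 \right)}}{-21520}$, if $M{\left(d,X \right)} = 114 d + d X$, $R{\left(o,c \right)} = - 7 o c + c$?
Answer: $\frac{28519010}{9836523} \approx 2.8993$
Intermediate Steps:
$R{\left(o,c \right)} = c - 7 c o$ ($R{\left(o,c \right)} = - 7 c o + c = c - 7 c o$)
$M{\left(d,X \right)} = 114 d + X d$
$- \frac{28151}{36567} + \frac{\left(-1\right) M{\left(R{\left(3,-14 \right)},168 \right)}}{-21520} = - \frac{28151}{36567} + \frac{\left(-1\right) - 14 \left(1 - 21\right) \left(114 + 168\right)}{-21520} = \left(-28151\right) \frac{1}{36567} + - - 14 \left(1 - 21\right) 282 \left(- \frac{1}{21520}\right) = - \frac{28151}{36567} + - \left(-14\right) \left(-20\right) 282 \left(- \frac{1}{21520}\right) = - \frac{28151}{36567} + - 280 \cdot 282 \left(- \frac{1}{21520}\right) = - \frac{28151}{36567} + \left(-1\right) 78960 \left(- \frac{1}{21520}\right) = - \frac{28151}{36567} - - \frac{987}{269} = - \frac{28151}{36567} + \frac{987}{269} = \frac{28519010}{9836523}$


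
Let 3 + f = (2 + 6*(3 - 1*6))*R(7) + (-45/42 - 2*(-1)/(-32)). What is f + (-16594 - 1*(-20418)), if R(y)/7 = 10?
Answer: 302385/112 ≈ 2699.9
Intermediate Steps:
R(y) = 70 (R(y) = 7*10 = 70)
f = -125903/112 (f = -3 + ((2 + 6*(3 - 1*6))*70 + (-45/42 - 2*(-1)/(-32))) = -3 + ((2 + 6*(3 - 6))*70 + (-45*1/42 + 2*(-1/32))) = -3 + ((2 + 6*(-3))*70 + (-15/14 - 1/16)) = -3 + ((2 - 18)*70 - 127/112) = -3 + (-16*70 - 127/112) = -3 + (-1120 - 127/112) = -3 - 125567/112 = -125903/112 ≈ -1124.1)
f + (-16594 - 1*(-20418)) = -125903/112 + (-16594 - 1*(-20418)) = -125903/112 + (-16594 + 20418) = -125903/112 + 3824 = 302385/112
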